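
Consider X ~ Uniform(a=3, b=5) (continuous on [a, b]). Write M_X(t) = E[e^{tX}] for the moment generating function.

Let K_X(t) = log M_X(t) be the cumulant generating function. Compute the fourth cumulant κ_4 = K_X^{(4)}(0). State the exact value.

κ_4 = D^4[K](0) = -2/15

M_X(t) = (e^(5*t) - e^(3*t))/(2*t)
K_X(t) = log M_X(t) = -log(t) + log(e^(5*t) - e^(3*t)) - log(2)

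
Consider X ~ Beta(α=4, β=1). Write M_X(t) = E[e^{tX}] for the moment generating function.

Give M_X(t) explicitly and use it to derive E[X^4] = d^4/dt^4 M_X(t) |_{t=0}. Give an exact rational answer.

M_X(t) = ₁F₁(4; 5; t)
D^4[M](t) = ₁F₁(8; 9; t)/2

E[X^4] = D^4[M](0) = 1/2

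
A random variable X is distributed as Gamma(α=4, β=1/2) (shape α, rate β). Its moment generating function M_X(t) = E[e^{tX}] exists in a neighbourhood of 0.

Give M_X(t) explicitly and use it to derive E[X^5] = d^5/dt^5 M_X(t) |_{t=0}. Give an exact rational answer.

M_X(t) = 1/(16*(1/2 - t)^4)
M′(t) = -8/(32*t^5 - 80*t^4 + 80*t^3 - 40*t^2 + 10*t - 1)
M′′(t) = 80/(64*t^6 - 192*t^5 + 240*t^4 - 160*t^3 + 60*t^2 - 12*t + 1)
M′′′(t) = -960/(128*t^7 - 448*t^6 + 672*t^5 - 560*t^4 + 280*t^3 - 84*t^2 + 14*t - 1)
M′′′′(t) = 13440/(256*t^8 - 1024*t^7 + 1792*t^6 - 1792*t^5 + 1120*t^4 - 448*t^3 + 112*t^2 - 16*t + 1)
M′′′′′(t) = -215040/(512*t^9 - 2304*t^8 + 4608*t^7 - 5376*t^6 + 4032*t^5 - 2016*t^4 + 672*t^3 - 144*t^2 + 18*t - 1)

E[X^5] = M′′′′′(0) = 215040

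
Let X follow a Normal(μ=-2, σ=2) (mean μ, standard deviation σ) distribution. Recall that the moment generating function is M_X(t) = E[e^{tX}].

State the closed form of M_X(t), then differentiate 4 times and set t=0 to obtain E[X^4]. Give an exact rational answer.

E[X^4] = M′′′′(0) = 160

M_X(t) = e^(2*t^2 - 2*t)
M′(t) = 4*t*e^(-2*t)*e^(2*t^2) - 2*e^(-2*t)*e^(2*t^2)
M′′(t) = (16*t^2*e^(2*t^2) - 16*t*e^(2*t^2) + 8*e^(2*t^2))*e^(-2*t)
M′′′(t) = (64*t^3*e^(2*t^2) - 96*t^2*e^(2*t^2) + 96*t*e^(2*t^2) - 32*e^(2*t^2))*e^(-2*t)
M′′′′(t) = (256*t^4*e^(2*t^2) - 512*t^3*e^(2*t^2) + 768*t^2*e^(2*t^2) - 512*t*e^(2*t^2) + 160*e^(2*t^2))*e^(-2*t)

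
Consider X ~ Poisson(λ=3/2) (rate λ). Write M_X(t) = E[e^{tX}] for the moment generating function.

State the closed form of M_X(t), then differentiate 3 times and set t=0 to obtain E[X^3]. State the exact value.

E[X^3] = M′′′(0) = 93/8

M_X(t) = e^(3*e^(t)/2 - 3/2)
M′(t) = 3*e^(-3/2)*e^(t)*e^(3*e^(t)/2)/2
M′′(t) = (9*e^(2*t)*e^(3*e^(t)/2) + 6*e^(t)*e^(3*e^(t)/2))*e^(-3/2)/4
M′′′(t) = (27*e^(3*t)*e^(3*e^(t)/2) + 54*e^(2*t)*e^(3*e^(t)/2) + 12*e^(t)*e^(3*e^(t)/2))*e^(-3/2)/8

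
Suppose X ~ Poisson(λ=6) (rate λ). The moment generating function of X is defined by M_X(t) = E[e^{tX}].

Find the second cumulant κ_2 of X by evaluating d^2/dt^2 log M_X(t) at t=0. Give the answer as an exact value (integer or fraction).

M_X(t) = e^(6*e^(t) - 6)
K_X(t) = log M_X(t) = 6*e^(t) - 6
dK/dt = 6*e^(t)
d^2K/dt^2 = 6*e^(t)

κ_2 = d^2K/dt^2 |_{t=0} = 6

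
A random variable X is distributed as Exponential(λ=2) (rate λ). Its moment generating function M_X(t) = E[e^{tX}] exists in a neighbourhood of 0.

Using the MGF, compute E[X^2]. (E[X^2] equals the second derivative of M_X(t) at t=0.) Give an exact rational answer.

E[X^2] = M^(2)(0) = 1/2

M_X(t) = 2/(2 - t)
M^(2)(t) = -4/(t^3 - 6*t^2 + 12*t - 8)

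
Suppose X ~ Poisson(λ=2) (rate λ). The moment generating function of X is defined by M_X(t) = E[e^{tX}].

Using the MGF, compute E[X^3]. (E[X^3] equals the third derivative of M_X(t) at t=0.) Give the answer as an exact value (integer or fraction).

M_X(t) = e^(2*e^(t) - 2)
M^(3)(t) = (8*e^(3*t)*e^(2*e^(t)) + 12*e^(2*t)*e^(2*e^(t)) + 2*e^(t)*e^(2*e^(t)))*e^(-2)

E[X^3] = M^(3)(0) = 22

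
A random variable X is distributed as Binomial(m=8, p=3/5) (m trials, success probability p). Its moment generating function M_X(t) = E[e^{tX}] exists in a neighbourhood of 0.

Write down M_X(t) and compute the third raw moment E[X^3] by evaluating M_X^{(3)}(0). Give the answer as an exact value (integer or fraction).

E[X^3] = M^(3)(0) = 17232/125

M_X(t) = (3*e^(t)/5 + 2/5)^8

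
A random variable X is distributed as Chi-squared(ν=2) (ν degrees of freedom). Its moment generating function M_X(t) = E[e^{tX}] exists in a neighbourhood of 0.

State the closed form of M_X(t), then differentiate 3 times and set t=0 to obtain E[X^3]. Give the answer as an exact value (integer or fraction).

E[X^3] = d^3M/dt^3 |_{t=0} = 48

M_X(t) = 1/(1 - 2*t)
dM/dt = 2/(4*t^2 - 4*t + 1)
d^2M/dt^2 = -8/(8*t^3 - 12*t^2 + 6*t - 1)
d^3M/dt^3 = 48/(16*t^4 - 32*t^3 + 24*t^2 - 8*t + 1)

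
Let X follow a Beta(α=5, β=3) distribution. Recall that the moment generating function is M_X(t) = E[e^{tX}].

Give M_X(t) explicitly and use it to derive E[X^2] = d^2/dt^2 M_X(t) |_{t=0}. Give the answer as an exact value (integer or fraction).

E[X^2] = D^2[M](0) = 5/12

M_X(t) = ₁F₁(5; 8; t)
D^2[M](t) = 5*₁F₁(7; 10; t)/12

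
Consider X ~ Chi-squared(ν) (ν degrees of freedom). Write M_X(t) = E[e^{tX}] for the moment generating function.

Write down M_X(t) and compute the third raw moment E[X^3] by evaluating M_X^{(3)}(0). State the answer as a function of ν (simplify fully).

E[X^3] = M^(3)(0) = ν*(ν^2 + 6*ν + 8)

M_X(t) = (1 - 2*t)^(-ν/2)
M^(3)(t) = (-ν^3 - 6*ν^2 - 8*ν)/(8*t^3*(1 - 2*t)^(ν/2) - 12*t^2*(1 - 2*t)^(ν/2) + 6*t*(1 - 2*t)^(ν/2) - (1 - 2*t)^(ν/2))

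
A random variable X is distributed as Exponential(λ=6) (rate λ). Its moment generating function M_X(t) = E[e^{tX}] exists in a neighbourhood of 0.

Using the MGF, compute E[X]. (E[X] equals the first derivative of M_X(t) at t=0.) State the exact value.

E[X] = M^(1)(0) = 1/6

M_X(t) = 6/(6 - t)
M^(1)(t) = 6/(t^2 - 12*t + 36)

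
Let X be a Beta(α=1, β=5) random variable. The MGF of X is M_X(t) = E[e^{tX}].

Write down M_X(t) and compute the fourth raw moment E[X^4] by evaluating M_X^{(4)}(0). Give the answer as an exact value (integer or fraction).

E[X^4] = D^4[M](0) = 1/126

M_X(t) = ₁F₁(1; 6; t)
D^4[M](t) = ₁F₁(5; 10; t)/126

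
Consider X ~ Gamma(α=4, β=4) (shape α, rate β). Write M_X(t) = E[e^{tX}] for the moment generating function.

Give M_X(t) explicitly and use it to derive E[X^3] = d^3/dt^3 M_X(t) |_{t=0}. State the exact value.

E[X^3] = d^3M/dt^3 |_{t=0} = 15/8

M_X(t) = 256/(4 - t)^4
dM/dt = -1024/(t^5 - 20*t^4 + 160*t^3 - 640*t^2 + 1280*t - 1024)
d^2M/dt^2 = 5120/(t^6 - 24*t^5 + 240*t^4 - 1280*t^3 + 3840*t^2 - 6144*t + 4096)
d^3M/dt^3 = -30720/(t^7 - 28*t^6 + 336*t^5 - 2240*t^4 + 8960*t^3 - 21504*t^2 + 28672*t - 16384)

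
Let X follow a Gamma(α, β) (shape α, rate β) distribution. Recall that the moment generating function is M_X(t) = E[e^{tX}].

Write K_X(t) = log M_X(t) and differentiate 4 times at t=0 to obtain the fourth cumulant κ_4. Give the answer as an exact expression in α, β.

M_X(t) = (β/(β - t))^α
K_X(t) = log M_X(t) = α*(log(β) - log(β - t))
D^4[K](t) = 6*α/(β^4 - 4*β^3*t + 6*β^2*t^2 - 4*β*t^3 + t^4)

κ_4 = D^4[K](0) = 6*α/β^4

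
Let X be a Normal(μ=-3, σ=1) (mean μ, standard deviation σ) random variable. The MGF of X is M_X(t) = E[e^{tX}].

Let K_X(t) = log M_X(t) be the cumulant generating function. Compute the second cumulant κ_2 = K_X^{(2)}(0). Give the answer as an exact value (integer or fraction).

M_X(t) = e^(t^2/2 - 3*t)
K_X(t) = log M_X(t) = t^2/2 - 3*t
K′(t) = t - 3
K′′(t) = 1

κ_2 = K′′(0) = 1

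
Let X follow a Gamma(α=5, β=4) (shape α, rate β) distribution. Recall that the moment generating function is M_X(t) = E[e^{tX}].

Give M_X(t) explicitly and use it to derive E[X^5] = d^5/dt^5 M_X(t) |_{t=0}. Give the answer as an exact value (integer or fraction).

M_X(t) = 1024/(4 - t)^5
D^5[M](t) = 15482880/(t^10 - 40*t^9 + 720*t^8 - 7680*t^7 + 53760*t^6 - 258048*t^5 + 860160*t^4 - 1966080*t^3 + 2949120*t^2 - 2621440*t + 1048576)

E[X^5] = D^5[M](0) = 945/64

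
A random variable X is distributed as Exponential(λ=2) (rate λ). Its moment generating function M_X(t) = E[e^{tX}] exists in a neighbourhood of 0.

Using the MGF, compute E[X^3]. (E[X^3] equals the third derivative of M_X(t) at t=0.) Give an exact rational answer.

M_X(t) = 2/(2 - t)
M′(t) = 2/(t^2 - 4*t + 4)
M′′(t) = -4/(t^3 - 6*t^2 + 12*t - 8)
M′′′(t) = 12/(t^4 - 8*t^3 + 24*t^2 - 32*t + 16)

E[X^3] = M′′′(0) = 3/4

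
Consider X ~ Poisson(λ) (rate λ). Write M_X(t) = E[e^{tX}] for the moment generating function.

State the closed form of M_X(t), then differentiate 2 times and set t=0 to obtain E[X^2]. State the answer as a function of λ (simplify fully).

E[X^2] = d^2M/dt^2 |_{t=0} = λ*(λ + 1)

M_X(t) = e^(λ*(e^(t) - 1))
dM/dt = λ*e^(-λ)*e^(t)*e^(λ*e^(t))
d^2M/dt^2 = (λ^2*e^(2*t)*e^(λ*e^(t)) + λ*e^(t)*e^(λ*e^(t)))*e^(-λ)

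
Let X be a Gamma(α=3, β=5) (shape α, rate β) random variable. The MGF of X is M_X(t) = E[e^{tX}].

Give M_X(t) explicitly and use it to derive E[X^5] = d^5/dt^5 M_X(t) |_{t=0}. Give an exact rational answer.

E[X^5] = M^(5)(0) = 504/625

M_X(t) = 125/(5 - t)^3
M^(5)(t) = 315000/(t^8 - 40*t^7 + 700*t^6 - 7000*t^5 + 43750*t^4 - 175000*t^3 + 437500*t^2 - 625000*t + 390625)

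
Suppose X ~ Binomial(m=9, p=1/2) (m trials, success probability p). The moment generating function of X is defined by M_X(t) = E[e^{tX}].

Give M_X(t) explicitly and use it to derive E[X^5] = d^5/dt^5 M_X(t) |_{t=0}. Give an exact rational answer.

E[X^5] = M^(5)(0) = 4212

M_X(t) = (e^(t)/2 + 1/2)^9
M^(5)(t) = 59049*e^(9*t)/512 + 576*e^(8*t) + 151263*e^(7*t)/128 + 5103*e^(6*t)/4 + 196875*e^(5*t)/256 + 252*e^(4*t) + 5103*e^(3*t)/128 + 9*e^(2*t)/4 + 9*e^(t)/512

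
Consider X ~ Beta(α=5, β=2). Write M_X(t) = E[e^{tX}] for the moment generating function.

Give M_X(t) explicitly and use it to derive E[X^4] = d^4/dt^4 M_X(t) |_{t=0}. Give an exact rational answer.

E[X^4] = M^(4)(0) = 1/3

M_X(t) = ₁F₁(5; 7; t)
M^(4)(t) = ₁F₁(9; 11; t)/3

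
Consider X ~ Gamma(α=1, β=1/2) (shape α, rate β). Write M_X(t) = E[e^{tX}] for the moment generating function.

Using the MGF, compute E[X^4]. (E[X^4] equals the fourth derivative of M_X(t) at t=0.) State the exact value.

M_X(t) = 1/(2*(1/2 - t))
D^4[M](t) = -384/(32*t^5 - 80*t^4 + 80*t^3 - 40*t^2 + 10*t - 1)

E[X^4] = D^4[M](0) = 384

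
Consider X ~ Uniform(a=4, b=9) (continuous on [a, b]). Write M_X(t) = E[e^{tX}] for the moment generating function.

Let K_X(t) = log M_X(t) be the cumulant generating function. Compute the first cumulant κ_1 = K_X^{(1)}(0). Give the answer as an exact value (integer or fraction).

κ_1 = K^(1)(0) = 13/2

M_X(t) = (e^(9*t) - e^(4*t))/(5*t)
K_X(t) = log M_X(t) = -log(t) + log(e^(9*t) - e^(4*t)) - log(5)
K^(1)(t) = (9*t*e^(5*t) - 4*t - e^(5*t) + 1)/(t*e^(5*t) - t)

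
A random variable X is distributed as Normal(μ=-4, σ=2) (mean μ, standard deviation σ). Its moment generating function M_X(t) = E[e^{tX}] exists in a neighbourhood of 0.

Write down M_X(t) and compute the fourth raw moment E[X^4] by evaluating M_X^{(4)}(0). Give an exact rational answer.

E[X^4] = M^(4)(0) = 688

M_X(t) = e^(2*t^2 - 4*t)
M^(4)(t) = (256*t^4*e^(2*t^2) - 1024*t^3*e^(2*t^2) + 1920*t^2*e^(2*t^2) - 1792*t*e^(2*t^2) + 688*e^(2*t^2))*e^(-4*t)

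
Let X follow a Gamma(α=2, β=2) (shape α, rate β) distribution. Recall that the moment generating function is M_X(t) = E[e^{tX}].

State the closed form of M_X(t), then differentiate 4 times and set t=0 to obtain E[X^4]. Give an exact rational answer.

E[X^4] = M^(4)(0) = 15/2

M_X(t) = 4/(2 - t)^2
M^(4)(t) = 480/(t^6 - 12*t^5 + 60*t^4 - 160*t^3 + 240*t^2 - 192*t + 64)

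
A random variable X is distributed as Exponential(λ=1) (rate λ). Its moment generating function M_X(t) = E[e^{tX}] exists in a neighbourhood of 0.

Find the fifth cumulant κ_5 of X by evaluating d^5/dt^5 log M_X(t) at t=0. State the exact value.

κ_5 = K^(5)(0) = 24

M_X(t) = 1/(1 - t)
K_X(t) = log M_X(t) = -log(1 - t)
K^(5)(t) = -24/(t^5 - 5*t^4 + 10*t^3 - 10*t^2 + 5*t - 1)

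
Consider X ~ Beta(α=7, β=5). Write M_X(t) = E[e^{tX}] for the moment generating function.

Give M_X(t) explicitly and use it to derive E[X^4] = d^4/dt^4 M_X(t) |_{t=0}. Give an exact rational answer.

M_X(t) = ₁F₁(7; 12; t)
dM/dt = 7*₁F₁(8; 13; t)/12
d^2M/dt^2 = 14*₁F₁(9; 14; t)/39
d^3M/dt^3 = 3*₁F₁(10; 15; t)/13
d^4M/dt^4 = 2*₁F₁(11; 16; t)/13

E[X^4] = d^4M/dt^4 |_{t=0} = 2/13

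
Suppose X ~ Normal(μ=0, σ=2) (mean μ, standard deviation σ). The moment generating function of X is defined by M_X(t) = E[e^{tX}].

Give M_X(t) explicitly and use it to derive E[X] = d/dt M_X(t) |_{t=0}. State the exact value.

M_X(t) = e^(2*t^2)
M^(1)(t) = 4*t*e^(2*t^2)

E[X] = M^(1)(0) = 0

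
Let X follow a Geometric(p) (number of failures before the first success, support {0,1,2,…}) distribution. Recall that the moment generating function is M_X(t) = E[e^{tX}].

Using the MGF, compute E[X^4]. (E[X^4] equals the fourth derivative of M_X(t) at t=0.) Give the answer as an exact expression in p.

E[X^4] = D^4[M](0) = 1 - 15/p + 50/p^2 - 60/p^3 + 24/p^4

M_X(t) = p/(-(1 - p)*e^(t) + 1)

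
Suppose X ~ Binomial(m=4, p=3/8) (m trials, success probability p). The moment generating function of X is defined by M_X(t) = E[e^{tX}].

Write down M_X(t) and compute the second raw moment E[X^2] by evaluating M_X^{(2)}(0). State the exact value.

E[X^2] = M^(2)(0) = 51/16

M_X(t) = (3*e^(t)/8 + 5/8)^4
M^(2)(t) = 81*e^(4*t)/256 + 1215*e^(3*t)/1024 + 675*e^(2*t)/512 + 375*e^(t)/1024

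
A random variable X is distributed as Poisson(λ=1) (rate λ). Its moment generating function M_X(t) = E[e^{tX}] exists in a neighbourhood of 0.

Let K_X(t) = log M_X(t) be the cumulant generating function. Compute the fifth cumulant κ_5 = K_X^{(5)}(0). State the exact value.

M_X(t) = e^(e^(t) - 1)
K_X(t) = log M_X(t) = e^(t) - 1
D^5[K](t) = e^(t)

κ_5 = D^5[K](0) = 1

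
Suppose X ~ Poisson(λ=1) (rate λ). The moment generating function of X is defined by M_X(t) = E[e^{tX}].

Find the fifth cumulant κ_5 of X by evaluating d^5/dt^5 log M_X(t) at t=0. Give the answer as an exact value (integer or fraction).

κ_5 = K^(5)(0) = 1

M_X(t) = e^(e^(t) - 1)
K_X(t) = log M_X(t) = e^(t) - 1
K^(5)(t) = e^(t)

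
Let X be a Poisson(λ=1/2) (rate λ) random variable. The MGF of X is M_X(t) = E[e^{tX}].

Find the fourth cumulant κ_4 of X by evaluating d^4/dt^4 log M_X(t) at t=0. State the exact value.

M_X(t) = e^(e^(t)/2 - 1/2)
K_X(t) = log M_X(t) = e^(t)/2 - 1/2
K^(4)(t) = e^(t)/2

κ_4 = K^(4)(0) = 1/2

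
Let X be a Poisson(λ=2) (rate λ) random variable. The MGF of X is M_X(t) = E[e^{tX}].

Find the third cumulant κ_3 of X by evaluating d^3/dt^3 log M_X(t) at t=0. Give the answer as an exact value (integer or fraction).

M_X(t) = e^(2*e^(t) - 2)
K_X(t) = log M_X(t) = 2*e^(t) - 2
dK/dt = 2*e^(t)
d^2K/dt^2 = 2*e^(t)
d^3K/dt^3 = 2*e^(t)

κ_3 = d^3K/dt^3 |_{t=0} = 2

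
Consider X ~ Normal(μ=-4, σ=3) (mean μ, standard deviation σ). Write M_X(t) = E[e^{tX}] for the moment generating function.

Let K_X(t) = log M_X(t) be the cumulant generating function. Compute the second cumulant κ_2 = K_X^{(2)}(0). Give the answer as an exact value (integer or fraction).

κ_2 = K^(2)(0) = 9

M_X(t) = e^(9*t^2/2 - 4*t)
K_X(t) = log M_X(t) = 9*t^2/2 - 4*t
K^(2)(t) = 9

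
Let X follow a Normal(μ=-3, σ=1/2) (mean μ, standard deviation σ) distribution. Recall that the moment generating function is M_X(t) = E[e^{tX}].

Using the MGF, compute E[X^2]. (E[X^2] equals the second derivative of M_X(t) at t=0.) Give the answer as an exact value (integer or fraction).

E[X^2] = D^2[M](0) = 37/4

M_X(t) = e^(t^2/8 - 3*t)
D^2[M](t) = (t^2*e^(t^2/8) - 24*t*e^(t^2/8) + 148*e^(t^2/8))*e^(-3*t)/16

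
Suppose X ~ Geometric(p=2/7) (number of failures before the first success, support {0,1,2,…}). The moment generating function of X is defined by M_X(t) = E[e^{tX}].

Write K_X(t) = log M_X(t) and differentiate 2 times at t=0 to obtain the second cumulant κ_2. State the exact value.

M_X(t) = 2/(7*(1 - 5*e^(t)/7))
K_X(t) = log M_X(t) = -log(1 - 5*e^(t)/7) - log(7) + log(2)
dK/dt = -5*e^(t)/(5*e^(t) - 7)
d^2K/dt^2 = 35*e^(t)/(25*e^(2*t) - 70*e^(t) + 49)

κ_2 = d^2K/dt^2 |_{t=0} = 35/4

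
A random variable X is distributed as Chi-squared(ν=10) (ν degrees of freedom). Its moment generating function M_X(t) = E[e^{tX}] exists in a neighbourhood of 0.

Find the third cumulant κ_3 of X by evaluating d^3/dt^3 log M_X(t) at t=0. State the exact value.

κ_3 = K′′′(0) = 80

M_X(t) = (1 - 2*t)^(-5)
K_X(t) = log M_X(t) = -5*log(1 - 2*t)
K′(t) = -10/(2*t - 1)
K′′(t) = 20/(4*t^2 - 4*t + 1)
K′′′(t) = -80/(8*t^3 - 12*t^2 + 6*t - 1)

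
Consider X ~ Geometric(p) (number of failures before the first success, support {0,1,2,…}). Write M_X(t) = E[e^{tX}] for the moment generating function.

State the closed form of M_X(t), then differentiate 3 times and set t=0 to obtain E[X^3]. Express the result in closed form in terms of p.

M_X(t) = p/(-(1 - p)*e^(t) + 1)
M′(t) = (-p^2*e^(t) + p*e^(t))/(p^2*e^(2*t) - 2*p*e^(2*t) + 2*p*e^(t) + e^(2*t) - 2*e^(t) + 1)

E[X^3] = M′′′(0) = -1 + 7/p - 12/p^2 + 6/p^3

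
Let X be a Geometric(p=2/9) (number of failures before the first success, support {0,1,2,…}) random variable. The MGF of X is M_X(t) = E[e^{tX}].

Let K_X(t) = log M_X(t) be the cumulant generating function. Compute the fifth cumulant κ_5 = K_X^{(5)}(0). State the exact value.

κ_5 = d^5K/dt^5 |_{t=0} = 23940

M_X(t) = 2/(9*(1 - 7*e^(t)/9))
K_X(t) = log M_X(t) = -log(1 - 7*e^(t)/9) - 2*log(3) + log(2)
dK/dt = -7*e^(t)/(7*e^(t) - 9)
d^2K/dt^2 = 63*e^(t)/(49*e^(2*t) - 126*e^(t) + 81)
d^3K/dt^3 = (-441*e^(2*t) - 567*e^(t))/(343*e^(3*t) - 1323*e^(2*t) + 1701*e^(t) - 729)
d^4K/dt^4 = (3087*e^(3*t) + 15876*e^(2*t) + 5103*e^(t))/(2401*e^(4*t) - 12348*e^(3*t) + 23814*e^(2*t) - 20412*e^(t) + 6561)
d^5K/dt^5 = (-21609*e^(4*t) - 305613*e^(3*t) - 392931*e^(2*t) - 45927*e^(t))/(16807*e^(5*t) - 108045*e^(4*t) + 277830*e^(3*t) - 357210*e^(2*t) + 229635*e^(t) - 59049)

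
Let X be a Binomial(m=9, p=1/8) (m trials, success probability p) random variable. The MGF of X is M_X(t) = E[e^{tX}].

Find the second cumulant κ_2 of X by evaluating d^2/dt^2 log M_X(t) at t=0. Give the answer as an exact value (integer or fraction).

κ_2 = D^2[K](0) = 63/64

M_X(t) = (e^(t)/8 + 7/8)^9
K_X(t) = log M_X(t) = 9*log(e^(t)/8 + 7/8)
D^2[K](t) = 63*e^(t)/(e^(2*t) + 14*e^(t) + 49)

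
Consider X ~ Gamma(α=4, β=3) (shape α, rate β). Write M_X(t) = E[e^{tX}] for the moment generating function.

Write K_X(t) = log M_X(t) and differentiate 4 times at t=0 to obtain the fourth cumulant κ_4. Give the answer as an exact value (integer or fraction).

M_X(t) = 81/(3 - t)^4
K_X(t) = log M_X(t) = -4*log(3 - t) + 4*log(3)
D^4[K](t) = 24/(t^4 - 12*t^3 + 54*t^2 - 108*t + 81)

κ_4 = D^4[K](0) = 8/27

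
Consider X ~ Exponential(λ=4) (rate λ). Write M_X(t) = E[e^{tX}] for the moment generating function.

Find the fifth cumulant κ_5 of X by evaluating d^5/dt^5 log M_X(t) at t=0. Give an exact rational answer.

M_X(t) = 4/(4 - t)
K_X(t) = log M_X(t) = -log(4 - t) + 2*log(2)
K^(5)(t) = -24/(t^5 - 20*t^4 + 160*t^3 - 640*t^2 + 1280*t - 1024)

κ_5 = K^(5)(0) = 3/128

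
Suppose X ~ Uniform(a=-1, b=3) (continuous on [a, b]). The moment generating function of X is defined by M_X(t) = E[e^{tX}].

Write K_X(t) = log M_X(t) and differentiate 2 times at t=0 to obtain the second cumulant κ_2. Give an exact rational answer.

κ_2 = K^(2)(0) = 4/3

M_X(t) = (e^(3*t) - e^(-t))/(4*t)
K_X(t) = log M_X(t) = -log(t) + log(e^(3*t) - e^(-t)) - 2*log(2)
K^(2)(t) = (-16*t^2*e^(4*t) + e^(8*t) - 2*e^(4*t) + 1)/(t^2*e^(8*t) - 2*t^2*e^(4*t) + t^2)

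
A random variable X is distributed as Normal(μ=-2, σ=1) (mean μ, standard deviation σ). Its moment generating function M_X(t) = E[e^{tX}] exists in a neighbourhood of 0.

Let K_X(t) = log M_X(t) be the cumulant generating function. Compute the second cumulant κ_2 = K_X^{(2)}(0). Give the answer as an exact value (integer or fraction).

M_X(t) = e^(t^2/2 - 2*t)
K_X(t) = log M_X(t) = t^2/2 - 2*t
dK/dt = t - 2
d^2K/dt^2 = 1

κ_2 = d^2K/dt^2 |_{t=0} = 1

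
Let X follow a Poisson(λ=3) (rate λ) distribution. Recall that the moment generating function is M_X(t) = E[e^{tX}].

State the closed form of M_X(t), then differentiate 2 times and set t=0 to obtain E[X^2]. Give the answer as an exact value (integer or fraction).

E[X^2] = D^2[M](0) = 12

M_X(t) = e^(3*e^(t) - 3)
D^2[M](t) = (9*e^(2*t)*e^(3*e^(t)) + 3*e^(t)*e^(3*e^(t)))*e^(-3)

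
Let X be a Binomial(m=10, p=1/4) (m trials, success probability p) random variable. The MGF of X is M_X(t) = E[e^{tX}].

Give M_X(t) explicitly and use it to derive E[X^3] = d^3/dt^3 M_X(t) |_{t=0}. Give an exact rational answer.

E[X^3] = d^3M/dt^3 |_{t=0} = 245/8

M_X(t) = (e^(t)/4 + 3/4)^10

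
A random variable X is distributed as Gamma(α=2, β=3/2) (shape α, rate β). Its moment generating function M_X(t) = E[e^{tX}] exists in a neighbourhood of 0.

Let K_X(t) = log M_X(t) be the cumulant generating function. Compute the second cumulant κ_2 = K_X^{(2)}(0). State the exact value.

κ_2 = K^(2)(0) = 8/9

M_X(t) = 9/(4*(3/2 - t)^2)
K_X(t) = log M_X(t) = -2*log(3/2 - t) - 2*log(2) + 2*log(3)
K^(2)(t) = 8/(4*t^2 - 12*t + 9)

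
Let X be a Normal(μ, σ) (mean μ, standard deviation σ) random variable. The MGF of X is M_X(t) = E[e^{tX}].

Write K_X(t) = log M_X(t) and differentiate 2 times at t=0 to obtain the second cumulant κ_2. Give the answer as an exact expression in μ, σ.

M_X(t) = e^(μ*t + σ^2*t^2/2)
K_X(t) = log M_X(t) = μ*t + σ^2*t^2/2
dK/dt = μ + σ^2*t
d^2K/dt^2 = σ^2

κ_2 = d^2K/dt^2 |_{t=0} = σ^2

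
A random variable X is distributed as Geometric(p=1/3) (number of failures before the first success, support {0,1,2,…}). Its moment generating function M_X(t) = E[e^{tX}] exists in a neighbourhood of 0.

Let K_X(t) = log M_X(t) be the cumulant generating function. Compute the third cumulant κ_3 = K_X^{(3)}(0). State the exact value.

M_X(t) = 1/(3*(1 - 2*e^(t)/3))
K_X(t) = log M_X(t) = -log(1 - 2*e^(t)/3) - log(3)
K′(t) = -2*e^(t)/(2*e^(t) - 3)
K′′(t) = 6*e^(t)/(4*e^(2*t) - 12*e^(t) + 9)
K′′′(t) = (-12*e^(2*t) - 18*e^(t))/(8*e^(3*t) - 36*e^(2*t) + 54*e^(t) - 27)

κ_3 = K′′′(0) = 30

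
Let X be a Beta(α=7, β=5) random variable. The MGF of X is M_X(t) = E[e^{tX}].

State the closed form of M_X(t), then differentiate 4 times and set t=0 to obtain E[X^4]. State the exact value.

E[X^4] = D^4[M](0) = 2/13

M_X(t) = ₁F₁(7; 12; t)
D^4[M](t) = 2*₁F₁(11; 16; t)/13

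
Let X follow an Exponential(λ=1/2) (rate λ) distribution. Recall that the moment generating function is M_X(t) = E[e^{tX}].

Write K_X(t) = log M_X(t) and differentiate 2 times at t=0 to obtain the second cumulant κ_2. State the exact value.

M_X(t) = 1/(2*(1/2 - t))
K_X(t) = log M_X(t) = -log(1/2 - t) - log(2)
D^2[K](t) = 4/(4*t^2 - 4*t + 1)

κ_2 = D^2[K](0) = 4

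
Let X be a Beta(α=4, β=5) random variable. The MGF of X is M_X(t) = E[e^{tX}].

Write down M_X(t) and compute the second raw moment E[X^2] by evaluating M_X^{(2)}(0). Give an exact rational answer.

M_X(t) = ₁F₁(4; 9; t)
M^(2)(t) = 2*₁F₁(6; 11; t)/9

E[X^2] = M^(2)(0) = 2/9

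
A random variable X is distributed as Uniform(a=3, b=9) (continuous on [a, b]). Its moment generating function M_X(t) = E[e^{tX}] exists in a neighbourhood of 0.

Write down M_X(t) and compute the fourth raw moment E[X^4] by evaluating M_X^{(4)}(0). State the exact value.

E[X^4] = d^4M/dt^4 |_{t=0} = 9801/5

M_X(t) = (e^(9*t) - e^(3*t))/(6*t)
dM/dt = (9*t*e^(9*t) - 3*t*e^(3*t) - e^(9*t) + e^(3*t))/(6*t^2)
d^2M/dt^2 = (81*t^2*e^(9*t) - 9*t^2*e^(3*t) - 18*t*e^(9*t) + 6*t*e^(3*t) + 2*e^(9*t) - 2*e^(3*t))/(6*t^3)
d^3M/dt^3 = (243*t^3*e^(9*t) - 9*t^3*e^(3*t) - 81*t^2*e^(9*t) + 9*t^2*e^(3*t) + 18*t*e^(9*t) - 6*t*e^(3*t) - 2*e^(9*t) + 2*e^(3*t))/(2*t^4)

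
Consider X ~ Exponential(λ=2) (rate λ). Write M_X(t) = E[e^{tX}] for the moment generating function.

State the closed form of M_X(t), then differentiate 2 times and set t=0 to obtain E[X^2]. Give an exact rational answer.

M_X(t) = 2/(2 - t)
D^2[M](t) = -4/(t^3 - 6*t^2 + 12*t - 8)

E[X^2] = D^2[M](0) = 1/2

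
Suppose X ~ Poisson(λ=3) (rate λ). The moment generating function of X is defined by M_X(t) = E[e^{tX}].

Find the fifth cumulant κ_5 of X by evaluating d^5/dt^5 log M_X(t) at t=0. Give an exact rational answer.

M_X(t) = e^(3*e^(t) - 3)
K_X(t) = log M_X(t) = 3*e^(t) - 3
dK/dt = 3*e^(t)
d^2K/dt^2 = 3*e^(t)
d^3K/dt^3 = 3*e^(t)
d^4K/dt^4 = 3*e^(t)
d^5K/dt^5 = 3*e^(t)

κ_5 = d^5K/dt^5 |_{t=0} = 3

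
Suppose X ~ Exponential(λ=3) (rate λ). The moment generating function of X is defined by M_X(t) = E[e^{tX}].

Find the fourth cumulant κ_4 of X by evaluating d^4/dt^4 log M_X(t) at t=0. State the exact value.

M_X(t) = 3/(3 - t)
K_X(t) = log M_X(t) = -log(3 - t) + log(3)
K^(4)(t) = 6/(t^4 - 12*t^3 + 54*t^2 - 108*t + 81)

κ_4 = K^(4)(0) = 2/27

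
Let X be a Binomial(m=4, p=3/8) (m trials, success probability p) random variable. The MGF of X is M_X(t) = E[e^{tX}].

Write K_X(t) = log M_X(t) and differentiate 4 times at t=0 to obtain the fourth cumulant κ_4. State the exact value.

M_X(t) = (3*e^(t)/8 + 5/8)^4
K_X(t) = log M_X(t) = 4*log(3*e^(t)/8 + 5/8)
dK/dt = 12*e^(t)/(3*e^(t) + 5)
d^2K/dt^2 = 60*e^(t)/(9*e^(2*t) + 30*e^(t) + 25)
d^3K/dt^3 = (-180*e^(2*t) + 300*e^(t))/(27*e^(3*t) + 135*e^(2*t) + 225*e^(t) + 125)
d^4K/dt^4 = (540*e^(3*t) - 3600*e^(2*t) + 1500*e^(t))/(81*e^(4*t) + 540*e^(3*t) + 1350*e^(2*t) + 1500*e^(t) + 625)

κ_4 = d^4K/dt^4 |_{t=0} = -195/512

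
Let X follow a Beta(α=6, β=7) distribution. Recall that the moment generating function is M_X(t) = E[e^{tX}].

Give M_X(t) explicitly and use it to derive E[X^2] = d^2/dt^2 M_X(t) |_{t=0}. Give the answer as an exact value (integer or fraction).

E[X^2] = D^2[M](0) = 3/13

M_X(t) = ₁F₁(6; 13; t)
D^2[M](t) = 3*₁F₁(8; 15; t)/13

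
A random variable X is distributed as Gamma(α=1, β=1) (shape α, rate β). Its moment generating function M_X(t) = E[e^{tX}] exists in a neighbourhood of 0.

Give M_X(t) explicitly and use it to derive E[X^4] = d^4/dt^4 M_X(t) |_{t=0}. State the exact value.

M_X(t) = 1/(1 - t)
dM/dt = 1/(t^2 - 2*t + 1)
d^2M/dt^2 = -2/(t^3 - 3*t^2 + 3*t - 1)
d^3M/dt^3 = 6/(t^4 - 4*t^3 + 6*t^2 - 4*t + 1)
d^4M/dt^4 = -24/(t^5 - 5*t^4 + 10*t^3 - 10*t^2 + 5*t - 1)

E[X^4] = d^4M/dt^4 |_{t=0} = 24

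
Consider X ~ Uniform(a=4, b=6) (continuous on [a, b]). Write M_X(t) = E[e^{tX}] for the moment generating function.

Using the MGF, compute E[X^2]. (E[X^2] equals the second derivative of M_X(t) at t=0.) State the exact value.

E[X^2] = M′′(0) = 76/3

M_X(t) = (e^(6*t) - e^(4*t))/(2*t)
M′(t) = (6*t*e^(6*t) - 4*t*e^(4*t) - e^(6*t) + e^(4*t))/(2*t^2)
M′′(t) = (18*t^2*e^(6*t) - 8*t^2*e^(4*t) - 6*t*e^(6*t) + 4*t*e^(4*t) + e^(6*t) - e^(4*t))/t^3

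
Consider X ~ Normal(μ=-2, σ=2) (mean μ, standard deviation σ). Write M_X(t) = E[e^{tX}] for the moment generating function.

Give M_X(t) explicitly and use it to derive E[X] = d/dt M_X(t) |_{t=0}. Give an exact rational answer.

M_X(t) = e^(2*t^2 - 2*t)
M^(1)(t) = 4*t*e^(-2*t)*e^(2*t^2) - 2*e^(-2*t)*e^(2*t^2)

E[X] = M^(1)(0) = -2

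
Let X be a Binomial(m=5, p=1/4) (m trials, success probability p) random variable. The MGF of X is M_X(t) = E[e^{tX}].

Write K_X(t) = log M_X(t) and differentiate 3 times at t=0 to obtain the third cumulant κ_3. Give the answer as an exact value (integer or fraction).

M_X(t) = (e^(t)/4 + 3/4)^5
K_X(t) = log M_X(t) = 5*log(e^(t)/4 + 3/4)
K′(t) = 5*e^(t)/(e^(t) + 3)
K′′(t) = 15*e^(t)/(e^(2*t) + 6*e^(t) + 9)
K′′′(t) = (-15*e^(2*t) + 45*e^(t))/(e^(3*t) + 9*e^(2*t) + 27*e^(t) + 27)

κ_3 = K′′′(0) = 15/32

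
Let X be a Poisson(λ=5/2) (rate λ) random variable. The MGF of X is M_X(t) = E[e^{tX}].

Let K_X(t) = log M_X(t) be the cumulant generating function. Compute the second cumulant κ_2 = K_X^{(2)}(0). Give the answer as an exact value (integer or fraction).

κ_2 = d^2K/dt^2 |_{t=0} = 5/2

M_X(t) = e^(5*e^(t)/2 - 5/2)
K_X(t) = log M_X(t) = 5*e^(t)/2 - 5/2
dK/dt = 5*e^(t)/2
d^2K/dt^2 = 5*e^(t)/2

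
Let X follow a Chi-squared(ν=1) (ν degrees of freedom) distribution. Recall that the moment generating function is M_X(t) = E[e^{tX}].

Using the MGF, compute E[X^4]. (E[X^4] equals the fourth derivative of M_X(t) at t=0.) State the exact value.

E[X^4] = D^4[M](0) = 105

M_X(t) = 1/√(1 - 2*t)
D^4[M](t) = 105/(16*t^4*√(1 - 2*t) - 32*t^3*√(1 - 2*t) + 24*t^2*√(1 - 2*t) - 8*t*√(1 - 2*t) + √(1 - 2*t))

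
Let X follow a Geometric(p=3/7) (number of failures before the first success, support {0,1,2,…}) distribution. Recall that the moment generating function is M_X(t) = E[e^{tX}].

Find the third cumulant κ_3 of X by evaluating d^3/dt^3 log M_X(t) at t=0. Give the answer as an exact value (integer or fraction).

κ_3 = D^3[K](0) = 308/27

M_X(t) = 3/(7*(1 - 4*e^(t)/7))
K_X(t) = log M_X(t) = -log(1 - 4*e^(t)/7) - log(7) + log(3)
D^3[K](t) = (-112*e^(2*t) - 196*e^(t))/(64*e^(3*t) - 336*e^(2*t) + 588*e^(t) - 343)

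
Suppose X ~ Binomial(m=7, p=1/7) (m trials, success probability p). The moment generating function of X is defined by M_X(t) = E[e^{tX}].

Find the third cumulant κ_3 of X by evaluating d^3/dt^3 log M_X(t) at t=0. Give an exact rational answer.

κ_3 = d^3K/dt^3 |_{t=0} = 30/49

M_X(t) = (e^(t)/7 + 6/7)^7
K_X(t) = log M_X(t) = 7*log(e^(t)/7 + 6/7)
dK/dt = 7*e^(t)/(e^(t) + 6)
d^2K/dt^2 = 42*e^(t)/(e^(2*t) + 12*e^(t) + 36)
d^3K/dt^3 = (-42*e^(2*t) + 252*e^(t))/(e^(3*t) + 18*e^(2*t) + 108*e^(t) + 216)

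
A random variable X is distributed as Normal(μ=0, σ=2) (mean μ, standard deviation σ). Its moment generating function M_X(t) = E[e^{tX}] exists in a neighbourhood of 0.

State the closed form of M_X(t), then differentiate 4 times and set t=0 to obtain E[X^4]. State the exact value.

M_X(t) = e^(2*t^2)
M^(4)(t) = 256*t^4*e^(2*t^2) + 384*t^2*e^(2*t^2) + 48*e^(2*t^2)

E[X^4] = M^(4)(0) = 48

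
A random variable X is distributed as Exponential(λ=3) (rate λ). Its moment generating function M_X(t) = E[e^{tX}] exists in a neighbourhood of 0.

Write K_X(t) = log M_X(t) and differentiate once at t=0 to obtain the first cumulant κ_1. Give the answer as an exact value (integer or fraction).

M_X(t) = 3/(3 - t)
K_X(t) = log M_X(t) = -log(3 - t) + log(3)
K^(1)(t) = -1/(t - 3)

κ_1 = K^(1)(0) = 1/3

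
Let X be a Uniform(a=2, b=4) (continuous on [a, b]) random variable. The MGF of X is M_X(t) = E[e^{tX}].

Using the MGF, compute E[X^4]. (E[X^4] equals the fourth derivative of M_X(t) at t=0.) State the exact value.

M_X(t) = (e^(4*t) - e^(2*t))/(2*t)
M′(t) = (4*t*e^(4*t) - 2*t*e^(2*t) - e^(4*t) + e^(2*t))/(2*t^2)
M′′(t) = (8*t^2*e^(4*t) - 2*t^2*e^(2*t) - 4*t*e^(4*t) + 2*t*e^(2*t) + e^(4*t) - e^(2*t))/t^3
M′′′(t) = (32*t^3*e^(4*t) - 4*t^3*e^(2*t) - 24*t^2*e^(4*t) + 6*t^2*e^(2*t) + 12*t*e^(4*t) - 6*t*e^(2*t) - 3*e^(4*t) + 3*e^(2*t))/t^4

E[X^4] = M′′′′(0) = 496/5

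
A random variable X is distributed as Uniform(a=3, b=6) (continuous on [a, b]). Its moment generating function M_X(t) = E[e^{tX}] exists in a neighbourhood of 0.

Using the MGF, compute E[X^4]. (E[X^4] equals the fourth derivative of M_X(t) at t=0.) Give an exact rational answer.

M_X(t) = (e^(6*t) - e^(3*t))/(3*t)

E[X^4] = D^4[M](0) = 2511/5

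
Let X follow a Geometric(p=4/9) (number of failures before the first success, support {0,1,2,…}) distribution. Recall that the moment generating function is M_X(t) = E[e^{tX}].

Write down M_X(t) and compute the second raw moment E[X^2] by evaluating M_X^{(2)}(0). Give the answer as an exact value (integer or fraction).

M_X(t) = 4/(9*(1 - 5*e^(t)/9))
M′(t) = 20*e^(t)/(25*e^(2*t) - 90*e^(t) + 81)
M′′(t) = (-100*e^(2*t) - 180*e^(t))/(125*e^(3*t) - 675*e^(2*t) + 1215*e^(t) - 729)

E[X^2] = M′′(0) = 35/8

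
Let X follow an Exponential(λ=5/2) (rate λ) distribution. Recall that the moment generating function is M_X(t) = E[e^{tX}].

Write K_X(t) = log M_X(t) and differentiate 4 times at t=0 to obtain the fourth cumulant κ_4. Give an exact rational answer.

M_X(t) = 5/(2*(5/2 - t))
K_X(t) = log M_X(t) = -log(5/2 - t) - log(2) + log(5)
K^(4)(t) = 96/(16*t^4 - 160*t^3 + 600*t^2 - 1000*t + 625)

κ_4 = K^(4)(0) = 96/625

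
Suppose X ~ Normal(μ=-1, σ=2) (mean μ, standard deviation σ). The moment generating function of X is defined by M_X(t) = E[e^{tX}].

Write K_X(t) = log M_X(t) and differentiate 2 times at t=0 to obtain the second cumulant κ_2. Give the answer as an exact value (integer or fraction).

M_X(t) = e^(2*t^2 - t)
K_X(t) = log M_X(t) = 2*t^2 - t
K′(t) = 4*t - 1
K′′(t) = 4

κ_2 = K′′(0) = 4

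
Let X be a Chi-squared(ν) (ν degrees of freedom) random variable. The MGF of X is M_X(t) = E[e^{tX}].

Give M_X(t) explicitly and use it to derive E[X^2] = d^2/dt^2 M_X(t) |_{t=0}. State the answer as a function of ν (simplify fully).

M_X(t) = (1 - 2*t)^(-ν/2)
M′(t) = -ν/(2*t*(1 - 2*t)^(ν/2) - (1 - 2*t)^(ν/2))
M′′(t) = (ν^2 + 2*ν)/(4*t^2*(1 - 2*t)^(ν/2) - 4*t*(1 - 2*t)^(ν/2) + (1 - 2*t)^(ν/2))

E[X^2] = M′′(0) = ν*(ν + 2)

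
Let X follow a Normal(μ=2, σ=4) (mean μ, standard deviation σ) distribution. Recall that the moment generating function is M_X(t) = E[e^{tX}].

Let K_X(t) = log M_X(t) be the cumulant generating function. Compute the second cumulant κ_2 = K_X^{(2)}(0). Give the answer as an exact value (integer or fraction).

κ_2 = d^2K/dt^2 |_{t=0} = 16

M_X(t) = e^(8*t^2 + 2*t)
K_X(t) = log M_X(t) = 8*t^2 + 2*t
dK/dt = 16*t + 2
d^2K/dt^2 = 16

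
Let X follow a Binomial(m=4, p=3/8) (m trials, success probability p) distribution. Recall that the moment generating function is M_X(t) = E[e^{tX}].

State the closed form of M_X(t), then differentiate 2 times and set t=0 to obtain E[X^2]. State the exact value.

M_X(t) = (3*e^(t)/8 + 5/8)^4
M′(t) = 81*e^(4*t)/1024 + 405*e^(3*t)/1024 + 675*e^(2*t)/1024 + 375*e^(t)/1024
M′′(t) = 81*e^(4*t)/256 + 1215*e^(3*t)/1024 + 675*e^(2*t)/512 + 375*e^(t)/1024

E[X^2] = M′′(0) = 51/16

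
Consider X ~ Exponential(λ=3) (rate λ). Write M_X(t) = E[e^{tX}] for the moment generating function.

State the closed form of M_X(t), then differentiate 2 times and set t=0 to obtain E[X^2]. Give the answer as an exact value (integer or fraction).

E[X^2] = M^(2)(0) = 2/9

M_X(t) = 3/(3 - t)
M^(2)(t) = -6/(t^3 - 9*t^2 + 27*t - 27)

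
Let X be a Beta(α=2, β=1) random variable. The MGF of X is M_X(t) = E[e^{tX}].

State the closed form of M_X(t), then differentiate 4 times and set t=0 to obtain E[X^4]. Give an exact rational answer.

E[X^4] = M′′′′(0) = 1/3

M_X(t) = ₁F₁(2; 3; t)
M′(t) = 2*₁F₁(3; 4; t)/3
M′′(t) = ₁F₁(4; 5; t)/2
M′′′(t) = 2*₁F₁(5; 6; t)/5
M′′′′(t) = ₁F₁(6; 7; t)/3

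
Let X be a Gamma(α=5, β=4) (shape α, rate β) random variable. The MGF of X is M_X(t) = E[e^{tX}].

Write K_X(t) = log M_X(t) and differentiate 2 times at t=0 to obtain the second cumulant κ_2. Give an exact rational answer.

M_X(t) = 1024/(4 - t)^5
K_X(t) = log M_X(t) = -5*log(4 - t) + 10*log(2)
D^2[K](t) = 5/(t^2 - 8*t + 16)

κ_2 = D^2[K](0) = 5/16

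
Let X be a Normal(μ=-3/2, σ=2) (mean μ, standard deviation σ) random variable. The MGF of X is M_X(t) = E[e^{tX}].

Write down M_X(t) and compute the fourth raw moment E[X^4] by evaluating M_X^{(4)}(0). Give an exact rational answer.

E[X^4] = M^(4)(0) = 1713/16

M_X(t) = e^(2*t^2 - 3*t/2)
M^(4)(t) = (4096*t^4*e^(2*t^2) - 6144*t^3*e^(2*t^2) + 9600*t^2*e^(2*t^2) - 5472*t*e^(2*t^2) + 1713*e^(2*t^2))*e^(-3*t/2)/16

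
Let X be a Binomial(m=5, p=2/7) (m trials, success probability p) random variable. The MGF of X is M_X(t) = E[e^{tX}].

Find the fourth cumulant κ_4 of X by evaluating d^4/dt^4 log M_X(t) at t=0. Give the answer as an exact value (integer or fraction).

M_X(t) = (2*e^(t)/7 + 5/7)^5
K_X(t) = log M_X(t) = 5*log(2*e^(t)/7 + 5/7)
dK/dt = 10*e^(t)/(2*e^(t) + 5)
d^2K/dt^2 = 50*e^(t)/(4*e^(2*t) + 20*e^(t) + 25)
d^3K/dt^3 = (-100*e^(2*t) + 250*e^(t))/(8*e^(3*t) + 60*e^(2*t) + 150*e^(t) + 125)
d^4K/dt^4 = (200*e^(3*t) - 2000*e^(2*t) + 1250*e^(t))/(16*e^(4*t) + 160*e^(3*t) + 600*e^(2*t) + 1000*e^(t) + 625)

κ_4 = d^4K/dt^4 |_{t=0} = -550/2401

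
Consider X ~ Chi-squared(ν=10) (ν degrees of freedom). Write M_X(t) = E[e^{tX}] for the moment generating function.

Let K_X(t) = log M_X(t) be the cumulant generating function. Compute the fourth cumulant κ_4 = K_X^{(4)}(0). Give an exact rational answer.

M_X(t) = (1 - 2*t)^(-5)
K_X(t) = log M_X(t) = -5*log(1 - 2*t)
K′(t) = -10/(2*t - 1)
K′′(t) = 20/(4*t^2 - 4*t + 1)
K′′′(t) = -80/(8*t^3 - 12*t^2 + 6*t - 1)
K′′′′(t) = 480/(16*t^4 - 32*t^3 + 24*t^2 - 8*t + 1)

κ_4 = K′′′′(0) = 480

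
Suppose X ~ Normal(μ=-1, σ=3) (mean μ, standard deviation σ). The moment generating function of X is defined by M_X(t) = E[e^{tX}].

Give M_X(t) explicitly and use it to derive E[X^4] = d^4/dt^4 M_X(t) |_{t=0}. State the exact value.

M_X(t) = e^(9*t^2/2 - t)
D^4[M](t) = (6561*t^4*e^(9*t^2/2) - 2916*t^3*e^(9*t^2/2) + 4860*t^2*e^(9*t^2/2) - 1008*t*e^(9*t^2/2) + 298*e^(9*t^2/2))*e^(-t)

E[X^4] = D^4[M](0) = 298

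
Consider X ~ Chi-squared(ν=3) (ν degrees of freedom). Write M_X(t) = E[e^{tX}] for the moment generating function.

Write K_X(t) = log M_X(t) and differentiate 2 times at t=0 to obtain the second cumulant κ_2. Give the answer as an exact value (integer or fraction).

M_X(t) = (1 - 2*t)^(-3/2)
K_X(t) = log M_X(t) = -3*log(1 - 2*t)/2
dK/dt = -3/(2*t - 1)
d^2K/dt^2 = 6/(4*t^2 - 4*t + 1)

κ_2 = d^2K/dt^2 |_{t=0} = 6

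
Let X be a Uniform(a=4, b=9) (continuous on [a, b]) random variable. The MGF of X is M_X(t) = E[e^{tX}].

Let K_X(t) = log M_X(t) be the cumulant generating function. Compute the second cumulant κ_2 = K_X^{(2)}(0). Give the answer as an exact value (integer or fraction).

M_X(t) = (e^(9*t) - e^(4*t))/(5*t)
K_X(t) = log M_X(t) = -log(t) + log(e^(9*t) - e^(4*t)) - log(5)
D^2[K](t) = (-25*t^2*e^(5*t) + e^(10*t) - 2*e^(5*t) + 1)/(t^2*e^(10*t) - 2*t^2*e^(5*t) + t^2)

κ_2 = D^2[K](0) = 25/12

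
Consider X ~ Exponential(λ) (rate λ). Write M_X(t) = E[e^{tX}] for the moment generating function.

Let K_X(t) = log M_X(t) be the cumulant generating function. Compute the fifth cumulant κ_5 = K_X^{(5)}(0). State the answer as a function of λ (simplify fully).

M_X(t) = λ/(λ - t)
K_X(t) = log M_X(t) = log(λ) - log(λ - t)
dK/dt = -1/(-λ + t)
d^2K/dt^2 = 1/(λ^2 - 2*λ*t + t^2)
d^3K/dt^3 = -2/(-λ^3 + 3*λ^2*t - 3*λ*t^2 + t^3)
d^4K/dt^4 = 6/(λ^4 - 4*λ^3*t + 6*λ^2*t^2 - 4*λ*t^3 + t^4)
d^5K/dt^5 = -24/(-λ^5 + 5*λ^4*t - 10*λ^3*t^2 + 10*λ^2*t^3 - 5*λ*t^4 + t^5)

κ_5 = d^5K/dt^5 |_{t=0} = 24/λ^5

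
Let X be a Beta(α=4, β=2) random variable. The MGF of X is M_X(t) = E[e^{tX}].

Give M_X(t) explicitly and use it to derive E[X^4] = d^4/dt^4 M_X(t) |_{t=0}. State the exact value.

M_X(t) = ₁F₁(4; 6; t)
M′(t) = 2*₁F₁(5; 7; t)/3
M′′(t) = 10*₁F₁(6; 8; t)/21
M′′′(t) = 5*₁F₁(7; 9; t)/14
M′′′′(t) = 5*₁F₁(8; 10; t)/18

E[X^4] = M′′′′(0) = 5/18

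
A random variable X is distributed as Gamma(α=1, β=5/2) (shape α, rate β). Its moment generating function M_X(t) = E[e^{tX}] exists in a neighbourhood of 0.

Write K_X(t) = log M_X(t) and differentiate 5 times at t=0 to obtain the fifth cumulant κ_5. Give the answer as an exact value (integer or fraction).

κ_5 = K^(5)(0) = 768/3125

M_X(t) = 5/(2*(5/2 - t))
K_X(t) = log M_X(t) = -log(5/2 - t) - log(2) + log(5)
K^(5)(t) = -768/(32*t^5 - 400*t^4 + 2000*t^3 - 5000*t^2 + 6250*t - 3125)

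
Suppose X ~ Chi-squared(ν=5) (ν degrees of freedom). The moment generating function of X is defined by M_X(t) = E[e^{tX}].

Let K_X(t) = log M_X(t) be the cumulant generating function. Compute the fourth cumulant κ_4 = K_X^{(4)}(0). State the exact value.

κ_4 = K′′′′(0) = 240

M_X(t) = (1 - 2*t)^(-5/2)
K_X(t) = log M_X(t) = -5*log(1 - 2*t)/2
K′(t) = -5/(2*t - 1)
K′′(t) = 10/(4*t^2 - 4*t + 1)
K′′′(t) = -40/(8*t^3 - 12*t^2 + 6*t - 1)
K′′′′(t) = 240/(16*t^4 - 32*t^3 + 24*t^2 - 8*t + 1)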